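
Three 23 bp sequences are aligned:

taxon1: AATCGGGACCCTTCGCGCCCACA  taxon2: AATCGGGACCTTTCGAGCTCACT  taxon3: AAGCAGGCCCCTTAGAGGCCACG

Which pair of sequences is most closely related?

taxon1 and taxon2

taxon1–taxon2: 4/23 differ, p = 0.174, d = 0.198.
taxon1–taxon3: 7/23 differ, p = 0.304, d = 0.390.
taxon2–taxon3: 8/23 differ, p = 0.348, d = 0.467.
The smallest distance is between taxon1 and taxon2.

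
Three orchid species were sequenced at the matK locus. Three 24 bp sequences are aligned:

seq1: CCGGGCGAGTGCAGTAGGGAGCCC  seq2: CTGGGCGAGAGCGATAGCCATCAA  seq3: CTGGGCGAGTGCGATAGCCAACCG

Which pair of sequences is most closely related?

seq2 and seq3

seq1–seq2: 9/24 differ, p = 0.375, d = 0.520.
seq1–seq3: 7/24 differ, p = 0.292, d = 0.369.
seq2–seq3: 4/24 differ, p = 0.167, d = 0.188.
The smallest distance is between seq2 and seq3.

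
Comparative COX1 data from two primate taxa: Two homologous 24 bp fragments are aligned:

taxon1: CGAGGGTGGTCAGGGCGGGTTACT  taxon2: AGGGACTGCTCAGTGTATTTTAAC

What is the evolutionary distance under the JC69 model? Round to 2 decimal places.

The sequences differ at 12 of 24 sites, so p = 12/24 = 0.5.
d = −(3/4) ln(1 − 4p/3) = −0.75 ln(1 − 0.666667) = −0.75 ln(0.333333)
  = −0.75 × (-1.098613) = 0.823960 substitutions/site.

0.82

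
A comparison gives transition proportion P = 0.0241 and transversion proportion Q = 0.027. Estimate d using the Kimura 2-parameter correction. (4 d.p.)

Under the Kimura two-parameter model, d = −½ ln(1 − 2P − Q) − ¼ ln(1 − 2Q).
1 − 2P − Q = 0.9248, giving −½ ln(0.9248) = 0.039089.
1 − 2Q = 0.946, giving −¼ ln(0.946) = 0.013878.
d = 0.039089 + 0.013878 = 0.052967.

0.0530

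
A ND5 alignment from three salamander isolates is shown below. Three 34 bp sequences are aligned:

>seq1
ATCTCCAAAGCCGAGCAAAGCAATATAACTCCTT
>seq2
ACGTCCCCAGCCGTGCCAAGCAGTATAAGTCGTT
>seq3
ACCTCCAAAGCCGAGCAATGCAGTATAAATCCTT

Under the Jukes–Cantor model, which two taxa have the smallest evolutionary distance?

seq1 and seq3

seq1–seq2: 9/34 differ, p = 0.265, d = 0.326.
seq1–seq3: 4/34 differ, p = 0.118, d = 0.128.
seq2–seq3: 8/34 differ, p = 0.235, d = 0.282.
The smallest distance is between seq1 and seq3.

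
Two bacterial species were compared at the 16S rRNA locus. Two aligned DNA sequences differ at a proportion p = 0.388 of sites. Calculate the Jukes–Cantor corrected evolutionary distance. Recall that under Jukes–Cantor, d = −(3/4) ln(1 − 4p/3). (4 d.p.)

0.5463

d = −(3/4) ln(1 − 4p/3) = −0.75 ln(1 − 0.517333) = −0.75 ln(0.482667)
  = −0.75 × (-0.728428) = 0.546321 substitutions/site.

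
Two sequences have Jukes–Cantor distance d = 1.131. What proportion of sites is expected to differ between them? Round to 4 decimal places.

p = (3/4)(1 − e^(−4d/3)) = 0.75 × (1 − e^(-1.508)) = 0.75 × (1 − 0.221352) = 0.583986.

0.5840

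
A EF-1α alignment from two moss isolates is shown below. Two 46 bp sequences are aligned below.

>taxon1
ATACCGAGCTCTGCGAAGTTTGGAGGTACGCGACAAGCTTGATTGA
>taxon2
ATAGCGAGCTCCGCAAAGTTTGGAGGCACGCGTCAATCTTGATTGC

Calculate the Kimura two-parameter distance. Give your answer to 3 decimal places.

0.170

Of 46 sites, 3 differences are transitions and 4 are transversions, so P = 3/46 ≈ 0.065217 and Q = 4/46 ≈ 0.086957.
Under the Kimura two-parameter model, d = −½ ln(1 − 2P − Q) − ¼ ln(1 − 2Q).
1 − 2P − Q = 0.782609, giving −½ ln(0.782609) = 0.122561.
1 − 2Q = 0.826086, giving −¼ ln(0.826086) = 0.047764.
d = 0.122561 + 0.047764 = 0.170325.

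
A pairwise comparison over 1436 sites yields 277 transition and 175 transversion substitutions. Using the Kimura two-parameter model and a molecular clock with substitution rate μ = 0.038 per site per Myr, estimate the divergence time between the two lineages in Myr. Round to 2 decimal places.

5.58

P = 277/1436 ≈ 0.192897 and Q = 175/1436 ≈ 0.121866.
Under the Kimura two-parameter model, d = −½ ln(1 − 2P − Q) − ¼ ln(1 − 2Q).
1 − 2P − Q = 0.49234, giving −½ ln(0.49234) = 0.354293.
1 − 2Q = 0.756268, giving −¼ ln(0.756268) = 0.069840.
d = 0.354293 + 0.069840 = 0.424133.
Under a molecular clock d = 2μt, so t = d/(2μ) = 0.424133 / (2 × 0.038) = 5.58 Myr.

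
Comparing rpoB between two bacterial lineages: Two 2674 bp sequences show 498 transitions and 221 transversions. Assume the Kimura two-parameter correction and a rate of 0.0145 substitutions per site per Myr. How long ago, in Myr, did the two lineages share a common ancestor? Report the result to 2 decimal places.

12.03

P = 498/2674 ≈ 0.186238 and Q = 221/2674 ≈ 0.082648.
Under the Kimura two-parameter model, d = −½ ln(1 − 2P − Q) − ¼ ln(1 − 2Q).
1 − 2P − Q = 0.544876, giving −½ ln(0.544876) = 0.303599.
1 − 2Q = 0.834704, giving −¼ ln(0.834704) = 0.045170.
d = 0.303599 + 0.045170 = 0.348769.
Under a molecular clock d = 2μt, so t = d/(2μ) = 0.348769 / (2 × 0.0145) = 12.03 Myr.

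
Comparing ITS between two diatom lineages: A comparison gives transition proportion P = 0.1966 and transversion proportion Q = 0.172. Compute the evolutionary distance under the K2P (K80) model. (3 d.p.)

Under the Kimura two-parameter model, d = −½ ln(1 − 2P − Q) − ¼ ln(1 − 2Q).
1 − 2P − Q = 0.4348, giving −½ ln(0.4348) = 0.416435.
1 − 2Q = 0.656, giving −¼ ln(0.656) = 0.105399.
d = 0.416435 + 0.105399 = 0.521834.

0.522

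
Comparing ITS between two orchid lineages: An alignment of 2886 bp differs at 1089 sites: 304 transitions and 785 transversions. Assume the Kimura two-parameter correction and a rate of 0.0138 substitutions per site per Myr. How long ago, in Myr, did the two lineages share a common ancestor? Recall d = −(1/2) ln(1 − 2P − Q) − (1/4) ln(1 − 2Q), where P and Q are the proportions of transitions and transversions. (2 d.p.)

19.05

P = 304/2886 ≈ 0.105336 and Q = 785/2886 ≈ 0.272003.
Under the Kimura two-parameter model, d = −½ ln(1 − 2P − Q) − ¼ ln(1 − 2Q).
1 − 2P − Q = 0.517325, giving −½ ln(0.517325) = 0.329542.
1 − 2Q = 0.455994, giving −¼ ln(0.455994) = 0.196319.
d = 0.329542 + 0.196319 = 0.525861.
Under a molecular clock d = 2μt, so t = d/(2μ) = 0.525861 / (2 × 0.0138) = 19.05 Myr.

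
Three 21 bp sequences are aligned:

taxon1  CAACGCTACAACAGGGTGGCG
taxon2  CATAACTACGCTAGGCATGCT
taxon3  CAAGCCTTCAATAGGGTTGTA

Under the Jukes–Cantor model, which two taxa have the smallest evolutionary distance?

taxon1 and taxon3

taxon1–taxon2: 10/21 differ, p = 0.476, d = 0.756.
taxon1–taxon3: 7/21 differ, p = 0.333, d = 0.441.
taxon2–taxon3: 10/21 differ, p = 0.476, d = 0.756.
The smallest distance is between taxon1 and taxon3.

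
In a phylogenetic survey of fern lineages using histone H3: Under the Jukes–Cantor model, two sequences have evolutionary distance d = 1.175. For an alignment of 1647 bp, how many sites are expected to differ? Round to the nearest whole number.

977

Invert JC69: p = (3/4)(1 − e^(−4d/3)) = 0.75 × (1 − e^(-1.566667)) = 0.75 × (1 − 0.208740) = 0.593445.
Expected differing sites = pL ≈ 0.593445 × 1647 = 977.403915 ≈ 977.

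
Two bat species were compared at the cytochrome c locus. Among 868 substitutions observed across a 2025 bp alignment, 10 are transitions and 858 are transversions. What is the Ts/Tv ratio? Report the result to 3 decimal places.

0.012

R = 10/858 = 0.011655… ≈ 0.012 (to 3 d.p.).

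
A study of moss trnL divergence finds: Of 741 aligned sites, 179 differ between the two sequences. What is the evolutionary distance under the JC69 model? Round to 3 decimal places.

p = 179/741 ≈ 0.241565.
d = −(3/4) ln(1 − 4p/3) = −0.75 ln(1 − 0.322087) = −0.75 ln(0.677913)
  = −0.75 × (-0.388736) = 0.291552 substitutions/site.

0.292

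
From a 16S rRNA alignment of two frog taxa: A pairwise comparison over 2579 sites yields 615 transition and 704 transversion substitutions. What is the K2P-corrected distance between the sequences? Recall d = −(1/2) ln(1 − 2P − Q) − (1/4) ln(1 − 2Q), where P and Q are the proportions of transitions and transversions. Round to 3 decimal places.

P = 615/2579 ≈ 0.238465 and Q = 704/2579 ≈ 0.272974.
Under the Kimura two-parameter model, d = −½ ln(1 − 2P − Q) − ¼ ln(1 − 2Q).
1 − 2P − Q = 0.250096, giving −½ ln(0.250096) = 0.692955.
1 − 2Q = 0.454052, giving −¼ ln(0.454052) = 0.197386.
d = 0.692955 + 0.197386 = 0.890341.

0.890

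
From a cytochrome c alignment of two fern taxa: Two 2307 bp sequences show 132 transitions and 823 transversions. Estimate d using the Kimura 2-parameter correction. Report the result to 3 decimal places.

0.631

P = 132/2307 ≈ 0.057217 and Q = 823/2307 ≈ 0.35674.
Under the Kimura two-parameter model, d = −½ ln(1 − 2P − Q) − ¼ ln(1 − 2Q).
1 − 2P − Q = 0.528826, giving −½ ln(0.528826) = 0.318548.
1 − 2Q = 0.28652, giving −¼ ln(0.28652) = 0.312487.
d = 0.318548 + 0.312487 = 0.631035.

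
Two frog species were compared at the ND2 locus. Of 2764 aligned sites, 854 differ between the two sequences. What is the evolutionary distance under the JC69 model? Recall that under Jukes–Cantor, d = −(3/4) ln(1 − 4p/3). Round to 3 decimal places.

p = 854/2764 ≈ 0.308973.
d = −(3/4) ln(1 − 4p/3) = −0.75 ln(1 − 0.411964) = −0.75 ln(0.588036)
  = −0.75 × (-0.530967) = 0.398225 substitutions/site.

0.398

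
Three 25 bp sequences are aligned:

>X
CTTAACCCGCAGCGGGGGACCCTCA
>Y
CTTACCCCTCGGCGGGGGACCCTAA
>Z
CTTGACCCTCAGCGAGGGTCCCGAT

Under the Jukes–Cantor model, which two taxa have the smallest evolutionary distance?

X–Y: 4/25 differ, p = 0.160, d = 0.180.
X–Z: 7/25 differ, p = 0.280, d = 0.351.
Y–Z: 7/25 differ, p = 0.280, d = 0.351.
The smallest distance is between X and Y.

X and Y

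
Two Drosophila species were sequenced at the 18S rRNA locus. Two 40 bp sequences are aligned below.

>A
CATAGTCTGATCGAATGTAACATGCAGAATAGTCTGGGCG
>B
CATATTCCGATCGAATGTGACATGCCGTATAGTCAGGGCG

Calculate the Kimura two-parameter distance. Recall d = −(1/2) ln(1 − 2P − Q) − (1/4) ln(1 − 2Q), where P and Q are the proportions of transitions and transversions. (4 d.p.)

0.1674

Of 40 sites, 2 differences are transitions and 4 are transversions, so P = 2/40 = 0.05 and Q = 4/40 = 0.1.
Under the Kimura two-parameter model, d = −½ ln(1 − 2P − Q) − ¼ ln(1 − 2Q).
1 − 2P − Q = 0.8, giving −½ ln(0.8) = 0.111572.
1 − 2Q = 0.8, giving −¼ ln(0.8) = 0.055786.
d = 0.111572 + 0.055786 = 0.167358.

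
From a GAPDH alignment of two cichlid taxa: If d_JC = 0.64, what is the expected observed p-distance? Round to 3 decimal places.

p = (3/4)(1 − e^(−4d/3)) = 0.75 × (1 − e^(-0.853333)) = 0.75 × (1 − 0.425993) = 0.430505.

0.431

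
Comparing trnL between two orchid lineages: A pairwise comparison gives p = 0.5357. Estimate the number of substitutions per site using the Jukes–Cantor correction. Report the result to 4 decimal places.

d = −(3/4) ln(1 − 4p/3) = −0.75 ln(1 − 0.714267) = −0.75 ln(0.285733)
  = −0.75 × (-1.252697) = 0.939523 substitutions/site.

0.9395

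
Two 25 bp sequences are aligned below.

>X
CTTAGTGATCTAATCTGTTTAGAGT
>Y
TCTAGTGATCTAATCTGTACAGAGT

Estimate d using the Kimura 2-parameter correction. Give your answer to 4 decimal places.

0.1851

Of 25 sites, 3 differences are transitions and 1 are transversions, so P = 3/25 = 0.12 and Q = 1/25 = 0.04.
Under the Kimura two-parameter model, d = −½ ln(1 − 2P − Q) − ¼ ln(1 − 2Q).
1 − 2P − Q = 0.72, giving −½ ln(0.72) = 0.164252.
1 − 2Q = 0.92, giving −¼ ln(0.92) = 0.020845.
d = 0.164252 + 0.020845 = 0.185097.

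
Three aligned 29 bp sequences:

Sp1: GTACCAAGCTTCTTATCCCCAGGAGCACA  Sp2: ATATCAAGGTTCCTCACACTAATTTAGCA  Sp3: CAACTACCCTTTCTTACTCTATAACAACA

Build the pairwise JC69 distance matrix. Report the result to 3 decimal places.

Sp1–Sp2: 14/29 sites differ → p ≈ 0.482759, d = −0.75 ln(1 − 0.643679) = 0.773942 ≈ 0.774.
Sp1–Sp3: 15/29 sites differ → p ≈ 0.517241, d = −0.75 ln(1 − 0.689655) = 0.877553 ≈ 0.878.
Sp2–Sp3: 15/29 sites differ → p ≈ 0.517241, d = −0.75 ln(1 − 0.689655) = 0.877553 ≈ 0.878.

d(Sp1,Sp2) = 0.774, d(Sp1,Sp3) = 0.878, d(Sp2,Sp3) = 0.878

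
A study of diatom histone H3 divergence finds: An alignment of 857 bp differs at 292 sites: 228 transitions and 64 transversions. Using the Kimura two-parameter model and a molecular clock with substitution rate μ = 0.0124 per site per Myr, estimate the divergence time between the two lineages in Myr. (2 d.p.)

P = 228/857 ≈ 0.266044 and Q = 64/857 ≈ 0.074679.
Under the Kimura two-parameter model, d = −½ ln(1 − 2P − Q) − ¼ ln(1 − 2Q).
1 − 2P − Q = 0.393233, giving −½ ln(0.393233) = 0.466676.
1 − 2Q = 0.850642, giving −¼ ln(0.850642) = 0.040441.
d = 0.466676 + 0.040441 = 0.507117.
Under a molecular clock d = 2μt, so t = d/(2μ) = 0.507117 / (2 × 0.0124) = 20.45 Myr.

20.45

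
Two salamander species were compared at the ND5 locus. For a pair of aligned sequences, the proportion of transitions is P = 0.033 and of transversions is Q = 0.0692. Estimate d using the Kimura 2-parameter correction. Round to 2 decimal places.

Under the Kimura two-parameter model, d = −½ ln(1 − 2P − Q) − ¼ ln(1 − 2Q).
1 − 2P − Q = 0.8648, giving −½ ln(0.8648) = 0.072629.
1 − 2Q = 0.8616, giving −¼ ln(0.8616) = 0.037241.
d = 0.072629 + 0.037241 = 0.109870.

0.11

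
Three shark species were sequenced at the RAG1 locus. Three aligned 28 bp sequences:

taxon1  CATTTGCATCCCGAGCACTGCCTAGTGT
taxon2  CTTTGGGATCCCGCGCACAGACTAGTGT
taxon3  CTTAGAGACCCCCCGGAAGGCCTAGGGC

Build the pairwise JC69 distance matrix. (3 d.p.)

taxon1–taxon2: 6/28 sites differ → p ≈ 0.214286, d = −0.75 ln(1 − 0.285715) = 0.252355 ≈ 0.252.
taxon1–taxon3: 13/28 sites differ → p ≈ 0.464286, d = −0.75 ln(1 − 0.619048) = 0.723811 ≈ 0.724.
taxon2–taxon3: 10/28 sites differ → p ≈ 0.357143, d = −0.75 ln(1 − 0.476191) = 0.484971 ≈ 0.485.

d(taxon1,taxon2) = 0.252, d(taxon1,taxon3) = 0.724, d(taxon2,taxon3) = 0.485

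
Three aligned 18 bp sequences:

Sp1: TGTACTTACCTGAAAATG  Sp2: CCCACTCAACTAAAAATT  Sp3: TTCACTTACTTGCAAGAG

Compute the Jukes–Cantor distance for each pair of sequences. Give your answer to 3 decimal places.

Sp1–Sp2: 7/18 sites differ → p ≈ 0.388889, d = −0.75 ln(1 − 0.518519) = 0.548166 ≈ 0.548.
Sp1–Sp3: 6/18 sites differ → p ≈ 0.333333, d = −0.75 ln(1 − 0.444444) = 0.440839 ≈ 0.441.
Sp2–Sp3: 10/18 sites differ → p ≈ 0.555556, d = −0.75 ln(1 − 0.740741) = 1.012446 ≈ 1.012.

d(Sp1,Sp2) = 0.548, d(Sp1,Sp3) = 0.441, d(Sp2,Sp3) = 1.012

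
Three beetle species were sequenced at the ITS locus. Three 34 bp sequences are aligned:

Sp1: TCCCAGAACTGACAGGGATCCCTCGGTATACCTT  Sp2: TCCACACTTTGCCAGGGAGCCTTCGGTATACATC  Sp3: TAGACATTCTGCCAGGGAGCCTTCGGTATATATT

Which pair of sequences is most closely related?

Sp1–Sp2: 11/34 differ, p = 0.324, d = 0.423.
Sp1–Sp3: 12/34 differ, p = 0.353, d = 0.477.
Sp2–Sp3: 6/34 differ, p = 0.176, d = 0.201.
The smallest distance is between Sp2 and Sp3.

Sp2 and Sp3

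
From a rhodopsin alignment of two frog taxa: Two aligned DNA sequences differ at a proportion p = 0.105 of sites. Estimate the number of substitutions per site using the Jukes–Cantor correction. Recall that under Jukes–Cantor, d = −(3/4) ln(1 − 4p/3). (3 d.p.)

0.113

d = −(3/4) ln(1 − 4p/3) = −0.75 ln(1 − 0.14) = −0.75 ln(0.86)
  = −0.75 × (-0.150823) = 0.113117 substitutions/site.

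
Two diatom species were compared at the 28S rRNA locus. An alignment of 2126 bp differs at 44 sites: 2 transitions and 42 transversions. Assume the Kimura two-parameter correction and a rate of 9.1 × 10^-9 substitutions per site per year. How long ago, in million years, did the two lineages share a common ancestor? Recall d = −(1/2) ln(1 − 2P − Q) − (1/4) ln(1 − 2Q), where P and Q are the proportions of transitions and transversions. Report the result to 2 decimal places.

1.15

P = 2/2126 ≈ 0.000941 and Q = 42/2126 ≈ 0.019755.
Under the Kimura two-parameter model, d = −½ ln(1 − 2P − Q) − ¼ ln(1 − 2Q).
1 − 2P − Q = 0.978363, giving −½ ln(0.978363) = 0.010937.
1 − 2Q = 0.96049, giving −¼ ln(0.96049) = 0.010078.
d = 0.010937 + 0.010078 = 0.021015.
Under a molecular clock d = 2μt, so t = d/(2μ) = 0.021015 / (2 × 9.1 × 10^-9) = 1.15 million years.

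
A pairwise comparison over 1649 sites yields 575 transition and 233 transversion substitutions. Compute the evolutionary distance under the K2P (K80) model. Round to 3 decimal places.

P = 575/1649 ≈ 0.348696 and Q = 233/1649 ≈ 0.141298.
Under the Kimura two-parameter model, d = −½ ln(1 − 2P − Q) − ¼ ln(1 − 2Q).
1 − 2P − Q = 0.16131, giving −½ ln(0.16131) = 0.912214.
1 − 2Q = 0.717404, giving −¼ ln(0.717404) = 0.083029.
d = 0.912214 + 0.083029 = 0.995243.

0.995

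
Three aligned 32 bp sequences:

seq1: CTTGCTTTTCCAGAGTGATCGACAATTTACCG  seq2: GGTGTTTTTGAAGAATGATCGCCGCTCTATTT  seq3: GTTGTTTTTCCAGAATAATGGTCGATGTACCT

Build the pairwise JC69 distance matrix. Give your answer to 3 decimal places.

seq1–seq2: 13/32 sites differ → p = 0.40625, d = −0.75 ln(1 − 0.541667) = 0.585119 ≈ 0.585.
seq1–seq3: 9/32 sites differ → p = 0.28125, d = −0.75 ln(1 − 0.375) = 0.352503 ≈ 0.353.
seq2–seq3: 10/32 sites differ → p = 0.3125, d = −0.75 ln(1 − 0.416667) = 0.404248 ≈ 0.404.

d(seq1,seq2) = 0.585, d(seq1,seq3) = 0.353, d(seq2,seq3) = 0.404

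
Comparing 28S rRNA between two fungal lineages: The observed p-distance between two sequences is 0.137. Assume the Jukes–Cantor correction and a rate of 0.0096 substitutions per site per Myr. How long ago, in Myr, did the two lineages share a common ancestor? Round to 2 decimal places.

d = −(3/4) ln(1 − 4p/3) = −0.75 ln(1 − 0.182667) = −0.75 ln(0.817333)
  = −0.75 × (-0.201709) = 0.151282 substitutions/site.
Under a molecular clock d = 2μt, so t = d/(2μ) = 0.151282 / (2 × 0.0096) = 7.88 Myr.

7.88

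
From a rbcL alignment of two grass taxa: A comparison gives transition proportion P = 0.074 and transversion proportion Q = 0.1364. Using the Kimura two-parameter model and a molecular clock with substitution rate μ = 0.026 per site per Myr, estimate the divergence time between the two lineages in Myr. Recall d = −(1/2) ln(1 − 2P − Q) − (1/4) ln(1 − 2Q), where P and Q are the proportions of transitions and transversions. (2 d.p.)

Under the Kimura two-parameter model, d = −½ ln(1 − 2P − Q) − ¼ ln(1 − 2Q).
1 − 2P − Q = 0.7156, giving −½ ln(0.7156) = 0.167317.
1 − 2Q = 0.7272, giving −¼ ln(0.7272) = 0.079638.
d = 0.167317 + 0.079638 = 0.246955.
Under a molecular clock d = 2μt, so t = d/(2μ) = 0.246955 / (2 × 0.026) = 4.75 Myr.

4.75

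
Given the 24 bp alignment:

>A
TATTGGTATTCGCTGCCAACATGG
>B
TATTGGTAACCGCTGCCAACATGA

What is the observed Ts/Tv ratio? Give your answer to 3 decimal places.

Transitions are A↔G and C↔T; transversions are all other mismatches.
Transitions: 2. Transversions: 1.
R = 2/1 = 2.000.

2.000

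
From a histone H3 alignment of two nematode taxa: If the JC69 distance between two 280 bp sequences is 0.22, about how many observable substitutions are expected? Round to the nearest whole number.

53

Invert JC69: p = (3/4)(1 − e^(−4d/3)) = 0.75 × (1 − e^(-0.293333)) = 0.75 × (1 − 0.745774) = 0.190670.
Expected differing sites = pL ≈ 0.190670 × 280 = 53.3876 ≈ 53.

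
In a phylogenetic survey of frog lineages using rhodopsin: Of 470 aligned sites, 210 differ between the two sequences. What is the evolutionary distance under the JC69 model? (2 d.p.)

0.68

p = 210/470 ≈ 0.446809.
d = −(3/4) ln(1 − 4p/3) = −0.75 ln(1 − 0.595745) = −0.75 ln(0.404255)
  = −0.75 × (-0.905709) = 0.679282 substitutions/site.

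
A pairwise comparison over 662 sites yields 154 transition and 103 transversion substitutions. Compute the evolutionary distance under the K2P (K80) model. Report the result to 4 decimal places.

P = 154/662 ≈ 0.232628 and Q = 103/662 ≈ 0.155589.
Under the Kimura two-parameter model, d = −½ ln(1 − 2P − Q) − ¼ ln(1 − 2Q).
1 − 2P − Q = 0.379155, giving −½ ln(0.379155) = 0.484905.
1 − 2Q = 0.688822, giving −¼ ln(0.688822) = 0.093193.
d = 0.484905 + 0.093193 = 0.578098.

0.5781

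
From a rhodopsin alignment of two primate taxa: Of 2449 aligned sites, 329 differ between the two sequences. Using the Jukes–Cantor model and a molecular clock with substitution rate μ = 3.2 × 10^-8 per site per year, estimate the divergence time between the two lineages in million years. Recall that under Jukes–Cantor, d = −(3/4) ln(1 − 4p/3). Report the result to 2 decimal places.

2.31

p = 329/2449 ≈ 0.134341.
d = −(3/4) ln(1 − 4p/3) = −0.75 ln(1 − 0.179121) = −0.75 ln(0.820879)
  = −0.75 × (-0.197380) = 0.148035 substitutions/site.
Under a molecular clock d = 2μt, so t = d/(2μ) = 0.148035 / (2 × 3.2 × 10^-8) = 2.31 million years.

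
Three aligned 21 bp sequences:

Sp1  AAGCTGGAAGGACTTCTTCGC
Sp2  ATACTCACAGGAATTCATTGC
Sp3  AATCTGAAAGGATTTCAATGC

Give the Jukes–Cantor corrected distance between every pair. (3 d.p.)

Sp1–Sp2: 8/21 sites differ → p ≈ 0.380952, d = −0.75 ln(1 − 0.507936) = 0.531860 ≈ 0.532.
Sp1–Sp3: 6/21 sites differ → p ≈ 0.285714, d = −0.75 ln(1 − 0.380952) = 0.359679 ≈ 0.360.
Sp2–Sp3: 6/21 sites differ → p ≈ 0.285714, d = −0.75 ln(1 − 0.380952) = 0.359679 ≈ 0.360.

d(Sp1,Sp2) = 0.532, d(Sp1,Sp3) = 0.360, d(Sp2,Sp3) = 0.360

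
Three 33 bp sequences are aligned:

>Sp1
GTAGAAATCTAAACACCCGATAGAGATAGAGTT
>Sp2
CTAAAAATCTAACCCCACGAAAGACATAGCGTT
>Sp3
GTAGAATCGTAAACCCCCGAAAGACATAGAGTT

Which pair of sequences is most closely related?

Sp1 and Sp3

Sp1–Sp2: 8/33 differ, p = 0.242, d = 0.293.
Sp1–Sp3: 6/33 differ, p = 0.182, d = 0.208.
Sp2–Sp3: 8/33 differ, p = 0.242, d = 0.293.
The smallest distance is between Sp1 and Sp3.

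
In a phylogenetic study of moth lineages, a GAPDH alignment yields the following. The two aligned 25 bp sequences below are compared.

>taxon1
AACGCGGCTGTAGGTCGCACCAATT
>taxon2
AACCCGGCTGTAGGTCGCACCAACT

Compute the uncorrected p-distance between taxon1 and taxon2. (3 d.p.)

The sequences differ at 2 of 25 positions (sites 4, 24).
p = 2/25 = 0.080.

0.080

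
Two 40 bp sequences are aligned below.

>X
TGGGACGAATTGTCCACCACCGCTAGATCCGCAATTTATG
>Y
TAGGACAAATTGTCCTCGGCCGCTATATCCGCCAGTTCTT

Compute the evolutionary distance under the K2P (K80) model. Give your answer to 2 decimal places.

0.30

Of 40 sites, 3 differences are transitions and 7 are transversions, so P = 3/40 = 0.075 and Q = 7/40 = 0.175.
Under the Kimura two-parameter model, d = −½ ln(1 − 2P − Q) − ¼ ln(1 − 2Q).
1 − 2P − Q = 0.675, giving −½ ln(0.675) = 0.196521.
1 − 2Q = 0.65, giving −¼ ln(0.65) = 0.107696.
d = 0.196521 + 0.107696 = 0.304217.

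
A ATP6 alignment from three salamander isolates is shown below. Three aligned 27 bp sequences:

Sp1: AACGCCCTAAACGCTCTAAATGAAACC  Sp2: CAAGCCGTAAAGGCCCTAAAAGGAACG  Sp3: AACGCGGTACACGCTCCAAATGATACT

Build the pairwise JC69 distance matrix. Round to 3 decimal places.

Sp1–Sp2: 8/27 sites differ → p ≈ 0.296296, d = −0.75 ln(1 − 0.395061) = 0.376971 ≈ 0.377.
Sp1–Sp3: 6/27 sites differ → p ≈ 0.222222, d = −0.75 ln(1 − 0.296296) = 0.263548 ≈ 0.264.
Sp2–Sp3: 11/27 sites differ → p ≈ 0.407407, d = −0.75 ln(1 − 0.543209) = 0.587647 ≈ 0.588.

d(Sp1,Sp2) = 0.377, d(Sp1,Sp3) = 0.264, d(Sp2,Sp3) = 0.588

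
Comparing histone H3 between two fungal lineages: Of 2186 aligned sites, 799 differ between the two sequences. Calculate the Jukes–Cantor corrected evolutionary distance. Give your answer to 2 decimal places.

0.50

p = 799/2186 ≈ 0.365508.
d = −(3/4) ln(1 − 4p/3) = −0.75 ln(1 − 0.487344) = −0.75 ln(0.512656)
  = −0.75 × (-0.668150) = 0.501113 substitutions/site.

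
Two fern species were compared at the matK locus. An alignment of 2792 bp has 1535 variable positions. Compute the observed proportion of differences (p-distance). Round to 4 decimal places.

0.5498

p = 1535/2792 = 0.549785… ≈ 0.5498 (to 4 d.p.).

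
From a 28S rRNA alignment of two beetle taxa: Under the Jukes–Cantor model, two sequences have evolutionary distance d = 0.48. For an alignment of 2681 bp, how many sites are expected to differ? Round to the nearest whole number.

950

Invert JC69: p = (3/4)(1 − e^(−4d/3)) = 0.75 × (1 − e^(-0.64)) = 0.75 × (1 − 0.527292) = 0.354531.
Expected differing sites = pL ≈ 0.354531 × 2681 = 950.497611 ≈ 950.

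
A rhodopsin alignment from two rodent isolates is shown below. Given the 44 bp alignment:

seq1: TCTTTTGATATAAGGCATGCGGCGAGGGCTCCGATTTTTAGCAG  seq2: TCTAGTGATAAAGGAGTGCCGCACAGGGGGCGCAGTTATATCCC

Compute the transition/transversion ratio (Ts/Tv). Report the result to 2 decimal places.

0.11

Transitions are A↔G and C↔T; transversions are all other mismatches.
Transitions: 2. Transversions: 19.
R = 2/19 = 0.105263… ≈ 0.11 (to 2 d.p.).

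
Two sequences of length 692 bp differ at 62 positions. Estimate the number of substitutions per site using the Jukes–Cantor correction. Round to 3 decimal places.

p = 62/692 ≈ 0.089595.
d = −(3/4) ln(1 − 4p/3) = −0.75 ln(1 − 0.11946) = −0.75 ln(0.88054)
  = −0.75 × (-0.127220) = 0.095415 substitutions/site.

0.095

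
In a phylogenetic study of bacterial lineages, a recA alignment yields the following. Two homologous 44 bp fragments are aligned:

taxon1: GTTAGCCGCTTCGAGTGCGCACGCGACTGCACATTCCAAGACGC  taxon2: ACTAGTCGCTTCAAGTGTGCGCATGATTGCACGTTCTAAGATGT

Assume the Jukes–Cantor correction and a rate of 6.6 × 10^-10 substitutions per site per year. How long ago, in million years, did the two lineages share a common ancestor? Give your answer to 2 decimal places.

284.53

The sequences differ at 13 of 44 sites, so p = 13/44 ≈ 0.295455.
d = −(3/4) ln(1 − 4p/3) = −0.75 ln(1 − 0.39394) = −0.75 ln(0.60606)
  = −0.75 × (-0.500776) = 0.375582 substitutions/site.
Under a molecular clock d = 2μt, so t = d/(2μ) = 0.375582 / (2 × 6.6 × 10^-10) = 284.53 million years.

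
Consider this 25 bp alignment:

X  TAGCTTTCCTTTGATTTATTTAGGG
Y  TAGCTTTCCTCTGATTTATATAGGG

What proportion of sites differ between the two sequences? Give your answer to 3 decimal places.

The sequences differ at 2 of 25 positions (sites 11, 20).
p = 2/25 = 0.080.

0.080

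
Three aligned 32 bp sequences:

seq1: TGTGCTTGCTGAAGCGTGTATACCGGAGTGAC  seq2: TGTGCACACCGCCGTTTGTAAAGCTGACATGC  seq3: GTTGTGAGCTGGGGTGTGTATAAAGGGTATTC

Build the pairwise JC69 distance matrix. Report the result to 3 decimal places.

seq1–seq2: 15/32 sites differ → p = 0.46875, d = −0.75 ln(1 − 0.625) = 0.735622 ≈ 0.736.
seq1–seq3: 15/32 sites differ → p = 0.46875, d = −0.75 ln(1 − 0.625) = 0.735622 ≈ 0.736.
seq2–seq3: 17/32 sites differ → p = 0.53125, d = −0.75 ln(1 − 0.708333) = 0.924107 ≈ 0.924.

d(seq1,seq2) = 0.736, d(seq1,seq3) = 0.736, d(seq2,seq3) = 0.924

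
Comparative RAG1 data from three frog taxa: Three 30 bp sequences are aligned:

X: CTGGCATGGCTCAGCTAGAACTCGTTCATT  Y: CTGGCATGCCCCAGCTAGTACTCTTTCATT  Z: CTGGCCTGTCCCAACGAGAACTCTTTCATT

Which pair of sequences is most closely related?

X and Y

X–Y: 4/30 differ, p = 0.133, d = 0.147.
X–Z: 6/30 differ, p = 0.200, d = 0.233.
Y–Z: 5/30 differ, p = 0.167, d = 0.188.
The smallest distance is between X and Y.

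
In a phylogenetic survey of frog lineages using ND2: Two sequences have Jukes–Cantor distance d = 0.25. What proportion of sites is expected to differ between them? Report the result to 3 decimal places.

0.213

p = (3/4)(1 − e^(−4d/3)) = 0.75 × (1 − e^(-0.333333)) = 0.75 × (1 − 0.716532) = 0.212601.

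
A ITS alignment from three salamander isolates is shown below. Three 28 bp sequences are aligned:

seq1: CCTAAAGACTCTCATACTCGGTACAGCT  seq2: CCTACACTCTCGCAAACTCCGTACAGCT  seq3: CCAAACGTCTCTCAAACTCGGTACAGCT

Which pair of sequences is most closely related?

seq1 and seq3

seq1–seq2: 6/28 differ, p = 0.214, d = 0.252.
seq1–seq3: 4/28 differ, p = 0.143, d = 0.158.
seq2–seq3: 6/28 differ, p = 0.214, d = 0.252.
The smallest distance is between seq1 and seq3.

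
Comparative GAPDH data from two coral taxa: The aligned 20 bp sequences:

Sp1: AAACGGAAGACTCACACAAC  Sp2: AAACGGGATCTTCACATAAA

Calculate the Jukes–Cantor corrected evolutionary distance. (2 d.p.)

The sequences differ at 6 of 20 sites (7, 9, 10, 11, 17, 20), so p = 6/20 = 0.3.
d = −(3/4) ln(1 − 4p/3) = −0.75 ln(1 − 0.4) = −0.75 ln(0.6)
  = −0.75 × (-0.510826) = 0.383120 substitutions/site.

0.38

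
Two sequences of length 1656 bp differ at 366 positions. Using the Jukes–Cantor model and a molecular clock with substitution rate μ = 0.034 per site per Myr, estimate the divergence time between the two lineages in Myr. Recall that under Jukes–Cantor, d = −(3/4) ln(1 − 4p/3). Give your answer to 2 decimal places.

p = 366/1656 ≈ 0.221014.
d = −(3/4) ln(1 − 4p/3) = −0.75 ln(1 − 0.294685) = −0.75 ln(0.705315)
  = −0.75 × (-0.349111) = 0.261833 substitutions/site.
Under a molecular clock d = 2μt, so t = d/(2μ) = 0.261833 / (2 × 0.034) = 3.85 Myr.

3.85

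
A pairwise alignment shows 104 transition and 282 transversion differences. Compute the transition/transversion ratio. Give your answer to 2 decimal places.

0.37

R = 104/282 = 0.368794… ≈ 0.37 (to 2 d.p.).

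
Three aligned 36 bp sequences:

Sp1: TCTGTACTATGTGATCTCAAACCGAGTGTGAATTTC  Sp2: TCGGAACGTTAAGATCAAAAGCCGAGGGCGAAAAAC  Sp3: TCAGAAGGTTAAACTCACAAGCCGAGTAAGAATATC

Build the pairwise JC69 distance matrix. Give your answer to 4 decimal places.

d(Sp1,Sp2) = 0.5482, d(Sp1,Sp3) = 0.5482, d(Sp2,Sp3) = 0.3470

Sp1–Sp2: 14/36 sites differ → p ≈ 0.388889, d = −0.75 ln(1 − 0.518519) = 0.548166 ≈ 0.5482.
Sp1–Sp3: 14/36 sites differ → p ≈ 0.388889, d = −0.75 ln(1 − 0.518519) = 0.548166 ≈ 0.5482.
Sp2–Sp3: 10/36 sites differ → p ≈ 0.277778, d = −0.75 ln(1 − 0.370371) = 0.346968 ≈ 0.3470.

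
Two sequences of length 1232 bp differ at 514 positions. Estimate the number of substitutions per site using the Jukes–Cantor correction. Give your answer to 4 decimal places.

p = 514/1232 ≈ 0.417208.
d = −(3/4) ln(1 − 4p/3) = −0.75 ln(1 − 0.556277) = −0.75 ln(0.443723)
  = −0.75 × (-0.812555) = 0.609416 substitutions/site.

0.6094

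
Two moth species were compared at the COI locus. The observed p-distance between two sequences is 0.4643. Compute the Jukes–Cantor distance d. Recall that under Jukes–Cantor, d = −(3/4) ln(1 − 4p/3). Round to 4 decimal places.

0.7238

d = −(3/4) ln(1 − 4p/3) = −0.75 ln(1 − 0.619067) = −0.75 ln(0.380933)
  = −0.75 × (-0.965132) = 0.723849 substitutions/site.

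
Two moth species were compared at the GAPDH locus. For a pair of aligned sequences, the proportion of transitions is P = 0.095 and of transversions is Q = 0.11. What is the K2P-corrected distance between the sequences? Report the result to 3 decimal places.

Under the Kimura two-parameter model, d = −½ ln(1 − 2P − Q) − ¼ ln(1 − 2Q).
1 − 2P − Q = 0.7, giving −½ ln(0.7) = 0.178337.
1 − 2Q = 0.78, giving −¼ ln(0.78) = 0.062115.
d = 0.178337 + 0.062115 = 0.240452.

0.240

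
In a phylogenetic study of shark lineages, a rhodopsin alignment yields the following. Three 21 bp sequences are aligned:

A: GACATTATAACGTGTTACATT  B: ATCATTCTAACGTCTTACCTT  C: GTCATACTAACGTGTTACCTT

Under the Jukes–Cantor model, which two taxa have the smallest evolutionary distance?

B and C

A–B: 5/21 differ, p = 0.238, d = 0.286.
A–C: 4/21 differ, p = 0.190, d = 0.220.
B–C: 3/21 differ, p = 0.143, d = 0.158.
The smallest distance is between B and C.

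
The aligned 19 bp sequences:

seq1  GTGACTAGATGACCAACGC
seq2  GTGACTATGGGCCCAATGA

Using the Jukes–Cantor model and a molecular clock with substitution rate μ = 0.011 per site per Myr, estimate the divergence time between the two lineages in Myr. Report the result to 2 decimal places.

The sequences differ at 6 of 19 sites (8, 9, 10, 12, 17, 19), so p = 6/19 ≈ 0.315789.
d = −(3/4) ln(1 − 4p/3) = −0.75 ln(1 − 0.421052) = −0.75 ln(0.578948)
  = −0.75 × (-0.546543) = 0.409907 substitutions/site.
Under a molecular clock d = 2μt, so t = d/(2μ) = 0.409907 / (2 × 0.011) = 18.63 Myr.

18.63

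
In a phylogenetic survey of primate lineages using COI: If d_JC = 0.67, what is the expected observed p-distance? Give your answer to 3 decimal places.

p = (3/4)(1 − e^(−4d/3)) = 0.75 × (1 − e^(-0.893333)) = 0.75 × (1 − 0.409289) = 0.443033.

0.443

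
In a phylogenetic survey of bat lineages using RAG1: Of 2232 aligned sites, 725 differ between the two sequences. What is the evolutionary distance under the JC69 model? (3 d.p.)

0.426

p = 725/2232 ≈ 0.324821.
d = −(3/4) ln(1 − 4p/3) = −0.75 ln(1 − 0.433095) = −0.75 ln(0.566905)
  = −0.75 × (-0.567564) = 0.425673 substitutions/site.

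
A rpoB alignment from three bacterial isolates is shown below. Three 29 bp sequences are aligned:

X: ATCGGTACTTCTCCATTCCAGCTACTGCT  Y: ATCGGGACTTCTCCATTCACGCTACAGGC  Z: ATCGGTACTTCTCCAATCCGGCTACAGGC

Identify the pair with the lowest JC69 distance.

X–Y: 6/29 differ, p = 0.207, d = 0.242.
X–Z: 5/29 differ, p = 0.172, d = 0.196.
Y–Z: 4/29 differ, p = 0.138, d = 0.152.
The smallest distance is between Y and Z.

Y and Z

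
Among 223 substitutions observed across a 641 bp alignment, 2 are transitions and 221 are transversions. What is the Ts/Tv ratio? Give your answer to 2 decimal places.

R = 2/221 = 0.009049… ≈ 0.01 (to 2 d.p.).

0.01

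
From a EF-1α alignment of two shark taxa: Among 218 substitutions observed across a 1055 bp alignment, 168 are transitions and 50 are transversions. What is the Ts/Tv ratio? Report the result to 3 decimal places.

3.360

R = 168/50 = 3.360.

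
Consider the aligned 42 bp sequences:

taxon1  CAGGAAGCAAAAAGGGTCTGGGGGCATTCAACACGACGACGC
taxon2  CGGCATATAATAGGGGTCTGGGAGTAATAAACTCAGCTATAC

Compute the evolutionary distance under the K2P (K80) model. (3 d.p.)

0.616

Of 42 sites, 10 differences are transitions and 7 are transversions, so P = 10/42 ≈ 0.238095 and Q = 7/42 ≈ 0.166667.
Under the Kimura two-parameter model, d = −½ ln(1 − 2P − Q) − ¼ ln(1 − 2Q).
1 − 2P − Q = 0.357143, giving −½ ln(0.357143) = 0.514810.
1 − 2Q = 0.666666, giving −¼ ln(0.666666) = 0.101367.
d = 0.514810 + 0.101367 = 0.616177.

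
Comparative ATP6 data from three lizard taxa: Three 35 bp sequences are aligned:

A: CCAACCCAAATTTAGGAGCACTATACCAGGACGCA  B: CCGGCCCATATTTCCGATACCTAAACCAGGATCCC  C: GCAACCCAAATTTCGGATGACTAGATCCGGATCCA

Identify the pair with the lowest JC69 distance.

A and C

A–B: 12/35 differ, p = 0.343, d = 0.458.
A–C: 9/35 differ, p = 0.257, d = 0.315.
B–C: 11/35 differ, p = 0.314, d = 0.407.
The smallest distance is between A and C.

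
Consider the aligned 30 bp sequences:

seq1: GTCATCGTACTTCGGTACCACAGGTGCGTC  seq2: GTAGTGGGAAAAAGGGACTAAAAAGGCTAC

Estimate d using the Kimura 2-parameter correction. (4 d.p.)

Of 30 sites, 4 differences are transitions and 12 are transversions, so P = 4/30 ≈ 0.133333 and Q = 12/30 = 0.4.
Under the Kimura two-parameter model, d = −½ ln(1 − 2P − Q) − ¼ ln(1 − 2Q).
1 − 2P − Q = 0.333334, giving −½ ln(0.333334) = 0.549305.
1 − 2Q = 0.2, giving −¼ ln(0.2) = 0.402359.
d = 0.549305 + 0.402359 = 0.951664.

0.9517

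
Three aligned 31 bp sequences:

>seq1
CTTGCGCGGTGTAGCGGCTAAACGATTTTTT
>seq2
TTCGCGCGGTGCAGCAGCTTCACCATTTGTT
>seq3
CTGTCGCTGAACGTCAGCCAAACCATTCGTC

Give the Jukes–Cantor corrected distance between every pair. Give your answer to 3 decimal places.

seq1–seq2: 8/31 sites differ → p ≈ 0.258065, d = −0.75 ln(1 − 0.344087) = 0.316295 ≈ 0.316.
seq1–seq3: 14/31 sites differ → p ≈ 0.451613, d = −0.75 ln(1 − 0.602151) = 0.691262 ≈ 0.691.
seq2–seq3: 13/31 sites differ → p ≈ 0.419355, d = −0.75 ln(1 − 0.55914) = 0.614271 ≈ 0.614.

d(seq1,seq2) = 0.316, d(seq1,seq3) = 0.691, d(seq2,seq3) = 0.614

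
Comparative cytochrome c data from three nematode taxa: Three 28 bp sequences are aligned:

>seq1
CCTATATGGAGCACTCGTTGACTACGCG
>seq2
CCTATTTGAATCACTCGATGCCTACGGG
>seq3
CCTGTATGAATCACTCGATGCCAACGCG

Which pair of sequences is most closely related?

seq2 and seq3

seq1–seq2: 6/28 differ, p = 0.214, d = 0.252.
seq1–seq3: 6/28 differ, p = 0.214, d = 0.252.
seq2–seq3: 4/28 differ, p = 0.143, d = 0.158.
The smallest distance is between seq2 and seq3.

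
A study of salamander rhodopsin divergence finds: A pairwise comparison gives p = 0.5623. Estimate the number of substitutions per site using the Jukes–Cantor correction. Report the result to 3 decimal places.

d = −(3/4) ln(1 − 4p/3) = −0.75 ln(1 − 0.749733) = −0.75 ln(0.250267)
  = −0.75 × (-1.385227) = 1.038920 substitutions/site.

1.039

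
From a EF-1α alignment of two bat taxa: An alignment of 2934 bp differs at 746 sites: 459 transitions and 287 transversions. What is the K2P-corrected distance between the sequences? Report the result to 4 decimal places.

0.3188

P = 459/2934 ≈ 0.156442 and Q = 287/2934 ≈ 0.097819.
Under the Kimura two-parameter model, d = −½ ln(1 − 2P − Q) − ¼ ln(1 − 2Q).
1 − 2P − Q = 0.589297, giving −½ ln(0.589297) = 0.264412.
1 − 2Q = 0.804362, giving −¼ ln(0.804362) = 0.054426.
d = 0.264412 + 0.054426 = 0.318838.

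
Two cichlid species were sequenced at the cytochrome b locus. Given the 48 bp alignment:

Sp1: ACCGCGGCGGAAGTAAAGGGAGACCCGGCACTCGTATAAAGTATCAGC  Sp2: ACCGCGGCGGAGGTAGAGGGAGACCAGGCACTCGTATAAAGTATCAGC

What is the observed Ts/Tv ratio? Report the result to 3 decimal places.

2.000

Transitions are A↔G and C↔T; transversions are all other mismatches.
Transitions: 2. Transversions: 1.
R = 2/1 = 2.000.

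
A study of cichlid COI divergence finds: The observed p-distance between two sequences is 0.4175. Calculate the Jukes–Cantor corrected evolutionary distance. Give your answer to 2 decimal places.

d = −(3/4) ln(1 − 4p/3) = −0.75 ln(1 − 0.556667) = −0.75 ln(0.443333)
  = −0.75 × (-0.813434) = 0.610076 substitutions/site.

0.61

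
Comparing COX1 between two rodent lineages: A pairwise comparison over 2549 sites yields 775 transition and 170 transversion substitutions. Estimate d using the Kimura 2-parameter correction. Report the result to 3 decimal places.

0.597

P = 775/2549 ≈ 0.304041 and Q = 170/2549 ≈ 0.066693.
Under the Kimura two-parameter model, d = −½ ln(1 − 2P − Q) − ¼ ln(1 − 2Q).
1 − 2P − Q = 0.325225, giving −½ ln(0.325225) = 0.561619.
1 − 2Q = 0.866614, giving −¼ ln(0.866614) = 0.035790.
d = 0.561619 + 0.035790 = 0.597409.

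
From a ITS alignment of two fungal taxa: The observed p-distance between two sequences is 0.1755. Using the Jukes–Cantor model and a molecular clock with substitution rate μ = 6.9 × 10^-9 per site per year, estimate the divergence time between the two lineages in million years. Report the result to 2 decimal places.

14.49

d = −(3/4) ln(1 − 4p/3) = −0.75 ln(1 − 0.234) = −0.75 ln(0.766)
  = −0.75 × (-0.266573) = 0.199930 substitutions/site.
Under a molecular clock d = 2μt, so t = d/(2μ) = 0.199930 / (2 × 6.9 × 10^-9) = 14.49 million years.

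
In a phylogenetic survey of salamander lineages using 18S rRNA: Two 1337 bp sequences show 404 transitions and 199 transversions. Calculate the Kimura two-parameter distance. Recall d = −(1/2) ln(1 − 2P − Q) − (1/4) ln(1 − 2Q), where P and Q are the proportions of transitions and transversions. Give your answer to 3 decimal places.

P = 404/1337 ≈ 0.302169 and Q = 199/1337 ≈ 0.148841.
Under the Kimura two-parameter model, d = −½ ln(1 − 2P − Q) − ¼ ln(1 − 2Q).
1 − 2P − Q = 0.246821, giving −½ ln(0.246821) = 0.699546.
1 − 2Q = 0.702318, giving −¼ ln(0.702318) = 0.088342.
d = 0.699546 + 0.088342 = 0.787888.

0.788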